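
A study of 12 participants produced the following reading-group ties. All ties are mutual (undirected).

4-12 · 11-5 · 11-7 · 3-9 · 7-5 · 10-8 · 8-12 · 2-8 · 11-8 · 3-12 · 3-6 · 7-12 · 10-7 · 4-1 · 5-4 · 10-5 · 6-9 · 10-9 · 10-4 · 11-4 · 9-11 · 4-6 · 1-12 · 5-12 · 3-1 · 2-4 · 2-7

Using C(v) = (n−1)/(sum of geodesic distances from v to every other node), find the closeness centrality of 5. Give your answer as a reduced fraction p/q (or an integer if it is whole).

Distances from 5: 1:2, 2:2, 3:2, 4:1, 6:2, 7:1, 8:2, 9:2, 10:1, 11:1, 12:1. Sum = 17.
n = 12, so closeness = 11/17.

11/17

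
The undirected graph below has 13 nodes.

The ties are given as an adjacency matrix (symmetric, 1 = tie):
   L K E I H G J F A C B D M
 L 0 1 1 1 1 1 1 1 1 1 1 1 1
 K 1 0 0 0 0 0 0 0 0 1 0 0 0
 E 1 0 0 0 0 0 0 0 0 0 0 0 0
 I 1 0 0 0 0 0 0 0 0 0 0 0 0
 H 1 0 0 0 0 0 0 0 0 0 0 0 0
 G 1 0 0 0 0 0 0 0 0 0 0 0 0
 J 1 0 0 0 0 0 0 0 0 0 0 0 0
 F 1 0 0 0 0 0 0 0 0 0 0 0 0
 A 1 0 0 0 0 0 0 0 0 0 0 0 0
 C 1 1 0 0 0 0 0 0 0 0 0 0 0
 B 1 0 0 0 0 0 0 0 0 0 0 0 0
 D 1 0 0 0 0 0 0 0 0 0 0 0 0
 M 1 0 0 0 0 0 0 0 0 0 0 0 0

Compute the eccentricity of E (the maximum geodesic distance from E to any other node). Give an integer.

Distances from E: A:2, B:2, C:2, D:2, F:2, G:2, H:2, I:2, J:2, K:2, L:1, M:2.
The largest is 2 (to K, I, H, G, J, F, A, C, B, D, and M), so the eccentricity of E is 2.

2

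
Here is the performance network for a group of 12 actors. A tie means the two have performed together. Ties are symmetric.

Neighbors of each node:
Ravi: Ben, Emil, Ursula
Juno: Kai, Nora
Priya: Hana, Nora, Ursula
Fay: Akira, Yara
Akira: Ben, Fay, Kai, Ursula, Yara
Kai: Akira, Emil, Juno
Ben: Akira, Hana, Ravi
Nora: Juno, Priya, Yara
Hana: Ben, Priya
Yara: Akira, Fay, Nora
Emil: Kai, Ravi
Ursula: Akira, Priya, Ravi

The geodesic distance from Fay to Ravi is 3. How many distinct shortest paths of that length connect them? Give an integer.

2

The shortest distance is 3. The length-3 paths are: Fay–Akira–Ben–Ravi; Fay–Akira–Ursula–Ravi.
That gives 2 distinct shortest paths.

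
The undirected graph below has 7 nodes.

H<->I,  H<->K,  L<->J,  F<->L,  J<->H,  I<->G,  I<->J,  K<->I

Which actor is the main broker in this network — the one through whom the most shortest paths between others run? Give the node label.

Unnormalized betweenness of each node: F:0, G:0, H:3/2, I:13/2, J:8, K:0, L:5.
J has the largest value, 8, making it the main broker — the node through which the most shortest paths run.

J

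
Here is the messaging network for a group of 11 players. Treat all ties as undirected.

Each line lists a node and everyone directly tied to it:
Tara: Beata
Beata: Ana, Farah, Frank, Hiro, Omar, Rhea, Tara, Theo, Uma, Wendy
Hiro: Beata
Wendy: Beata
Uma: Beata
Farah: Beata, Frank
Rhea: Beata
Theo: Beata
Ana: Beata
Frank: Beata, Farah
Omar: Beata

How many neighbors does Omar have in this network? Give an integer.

1

Omar is directly tied to Beata. That is 1 neighbor, so the degree of Omar is 1.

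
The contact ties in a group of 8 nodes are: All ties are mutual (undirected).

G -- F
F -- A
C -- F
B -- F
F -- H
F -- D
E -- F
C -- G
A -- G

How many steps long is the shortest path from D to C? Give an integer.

One shortest route is D – F – C, which uses 2 edges, and D and C are not directly tied, so nothing shorter exists. So d(D,C) = 2.

2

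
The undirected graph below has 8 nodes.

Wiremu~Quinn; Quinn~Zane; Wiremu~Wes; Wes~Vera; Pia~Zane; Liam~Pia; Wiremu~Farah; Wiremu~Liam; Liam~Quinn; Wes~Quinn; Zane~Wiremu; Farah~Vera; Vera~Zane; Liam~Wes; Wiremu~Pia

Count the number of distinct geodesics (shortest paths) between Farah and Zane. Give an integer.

The shortest distance is 2. The length-2 paths are: Farah–Wiremu–Zane; Farah–Vera–Zane.
That gives 2 distinct shortest paths.

2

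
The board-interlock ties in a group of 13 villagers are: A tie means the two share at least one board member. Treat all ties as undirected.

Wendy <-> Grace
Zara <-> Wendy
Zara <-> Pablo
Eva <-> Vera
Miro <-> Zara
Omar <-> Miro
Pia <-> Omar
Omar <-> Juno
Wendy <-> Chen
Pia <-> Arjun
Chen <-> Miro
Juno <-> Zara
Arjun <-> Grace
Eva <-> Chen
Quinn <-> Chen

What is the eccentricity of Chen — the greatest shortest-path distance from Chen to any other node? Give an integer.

Distances from Chen: Arjun:3, Eva:1, Grace:2, Juno:3, Miro:1, Omar:2, Pablo:3, Pia:3, Quinn:1, Vera:2, Wendy:1, Zara:2.
The largest is 3 (to Pia, Juno, Pablo, and Arjun), so the eccentricity of Chen is 3.

3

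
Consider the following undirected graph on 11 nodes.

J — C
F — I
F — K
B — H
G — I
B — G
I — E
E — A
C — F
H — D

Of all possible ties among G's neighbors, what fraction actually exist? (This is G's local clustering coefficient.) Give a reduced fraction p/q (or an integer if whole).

0

G's neighbors: B and I (k = 2).
Possible neighbor pairs: C(2,2) = 1. Edges among them: none → e = 0.
Clustering(G) = 0/1.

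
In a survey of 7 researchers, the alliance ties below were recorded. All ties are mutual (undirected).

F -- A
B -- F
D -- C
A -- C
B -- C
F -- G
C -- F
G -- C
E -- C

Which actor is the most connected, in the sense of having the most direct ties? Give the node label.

Degrees — A:2, B:2, C:6, D:1, E:1, F:4, G:2.
The maximum is 6, attained only by C.

C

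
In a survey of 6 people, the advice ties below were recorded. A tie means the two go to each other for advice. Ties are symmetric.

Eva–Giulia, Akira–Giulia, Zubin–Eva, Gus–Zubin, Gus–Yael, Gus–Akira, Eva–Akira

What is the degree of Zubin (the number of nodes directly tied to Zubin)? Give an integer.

Zubin is directly tied to Eva and Gus. That is 2 neighbors, so the degree of Zubin is 2.

2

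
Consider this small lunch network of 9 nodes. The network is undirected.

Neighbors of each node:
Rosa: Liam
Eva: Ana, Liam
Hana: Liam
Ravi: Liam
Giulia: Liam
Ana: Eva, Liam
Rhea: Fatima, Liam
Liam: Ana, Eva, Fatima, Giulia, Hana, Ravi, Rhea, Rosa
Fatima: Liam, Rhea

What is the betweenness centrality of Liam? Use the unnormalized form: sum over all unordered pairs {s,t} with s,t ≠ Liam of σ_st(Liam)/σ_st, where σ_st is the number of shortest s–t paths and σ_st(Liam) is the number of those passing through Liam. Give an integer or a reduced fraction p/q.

26

Pairs whose geodesics pass through Liam — Rhea–Ravi: 1; Rhea–Giulia: 1; Rhea–Ana: 1; Rhea–Hana: 1; Rhea–Eva: 1; Rhea–Rosa: 1; Fatima–Ravi: 1; Fatima–Giulia: 1; Fatima–Ana: 1; Fatima–Hana: 1; Fatima–Eva: 1; Fatima–Rosa: 1; Ravi–Giulia: 1; Ravi–Ana: 1 … (+12 more pairs).
All other pairs contribute 0.
Summing the contributions gives betweenness(Liam) = 26.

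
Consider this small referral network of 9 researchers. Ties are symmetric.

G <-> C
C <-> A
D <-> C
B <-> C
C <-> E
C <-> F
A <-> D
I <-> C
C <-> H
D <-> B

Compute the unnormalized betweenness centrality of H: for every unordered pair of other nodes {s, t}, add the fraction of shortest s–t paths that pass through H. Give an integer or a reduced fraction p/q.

0

No shortest path between any pair of other nodes passes through H.
Summing the contributions gives betweenness(H) = 0.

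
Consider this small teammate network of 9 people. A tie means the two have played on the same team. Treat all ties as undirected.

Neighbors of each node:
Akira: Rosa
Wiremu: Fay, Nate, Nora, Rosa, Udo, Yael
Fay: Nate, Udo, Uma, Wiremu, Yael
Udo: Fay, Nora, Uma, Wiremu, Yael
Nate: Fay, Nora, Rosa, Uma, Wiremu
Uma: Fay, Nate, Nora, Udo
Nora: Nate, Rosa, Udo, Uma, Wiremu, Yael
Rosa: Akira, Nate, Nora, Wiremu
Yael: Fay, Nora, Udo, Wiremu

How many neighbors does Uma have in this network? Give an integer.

Uma is directly tied to Fay, Nate, Nora, and Udo. That is 4 neighbors, so the degree of Uma is 4.

4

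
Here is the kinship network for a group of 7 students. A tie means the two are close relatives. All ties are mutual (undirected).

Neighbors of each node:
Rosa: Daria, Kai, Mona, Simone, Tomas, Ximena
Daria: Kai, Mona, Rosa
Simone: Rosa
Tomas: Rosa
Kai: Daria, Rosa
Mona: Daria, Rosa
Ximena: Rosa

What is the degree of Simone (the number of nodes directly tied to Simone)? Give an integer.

1

Simone is directly tied to Rosa. That is 1 neighbor, so the degree of Simone is 1.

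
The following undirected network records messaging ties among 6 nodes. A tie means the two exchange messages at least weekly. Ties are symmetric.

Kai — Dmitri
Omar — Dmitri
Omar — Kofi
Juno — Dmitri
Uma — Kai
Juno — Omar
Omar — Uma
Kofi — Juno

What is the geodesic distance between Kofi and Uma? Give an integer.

One shortest route is Kofi – Omar – Uma, which uses 2 edges, and Kofi and Uma are not directly tied, so nothing shorter exists. So d(Kofi,Uma) = 2.

2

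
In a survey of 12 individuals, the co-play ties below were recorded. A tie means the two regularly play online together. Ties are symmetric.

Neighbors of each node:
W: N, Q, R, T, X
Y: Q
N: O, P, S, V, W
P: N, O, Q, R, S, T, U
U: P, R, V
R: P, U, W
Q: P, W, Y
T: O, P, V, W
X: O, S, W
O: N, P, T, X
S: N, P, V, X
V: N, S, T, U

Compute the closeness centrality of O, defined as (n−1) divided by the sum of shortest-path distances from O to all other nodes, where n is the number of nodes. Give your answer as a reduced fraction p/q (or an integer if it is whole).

Distances from O: N:1, P:1, Q:2, R:2, S:2, T:1, U:2, V:2, W:2, X:1, Y:3. Sum = 19.
n = 12, so closeness = 11/19.

11/19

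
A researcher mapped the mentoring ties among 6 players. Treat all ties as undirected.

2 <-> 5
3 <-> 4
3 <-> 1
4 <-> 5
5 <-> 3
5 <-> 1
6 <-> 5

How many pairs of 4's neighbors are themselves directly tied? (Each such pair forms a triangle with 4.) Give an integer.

4's neighbors: 3 and 5.
Neighbor pairs that are themselves tied: 4–3–5. Each forms one triangle with 4, for 1 in total.

1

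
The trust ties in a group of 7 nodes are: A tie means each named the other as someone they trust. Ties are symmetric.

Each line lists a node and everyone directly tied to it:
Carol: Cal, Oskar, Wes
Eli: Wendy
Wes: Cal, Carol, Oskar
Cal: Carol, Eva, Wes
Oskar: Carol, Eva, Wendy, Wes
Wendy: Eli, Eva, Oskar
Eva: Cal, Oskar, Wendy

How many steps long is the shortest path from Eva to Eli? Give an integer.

2

One shortest route is Eva – Wendy – Eli, which uses 2 edges, and Eva and Eli are not directly tied, so nothing shorter exists. So d(Eva,Eli) = 2.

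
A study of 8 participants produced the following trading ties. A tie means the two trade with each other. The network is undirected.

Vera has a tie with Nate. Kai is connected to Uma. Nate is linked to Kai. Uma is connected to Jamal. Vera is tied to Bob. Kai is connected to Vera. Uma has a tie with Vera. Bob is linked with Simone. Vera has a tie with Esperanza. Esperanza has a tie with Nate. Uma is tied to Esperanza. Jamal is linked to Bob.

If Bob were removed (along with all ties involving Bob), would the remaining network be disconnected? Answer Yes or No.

Yes

Removing Bob leaves {Esperanza, Jamal, Kai, Nate, Uma, and Vera} with no path to {Simone}, so the network splits into 2 components. Bob is a cut vertex.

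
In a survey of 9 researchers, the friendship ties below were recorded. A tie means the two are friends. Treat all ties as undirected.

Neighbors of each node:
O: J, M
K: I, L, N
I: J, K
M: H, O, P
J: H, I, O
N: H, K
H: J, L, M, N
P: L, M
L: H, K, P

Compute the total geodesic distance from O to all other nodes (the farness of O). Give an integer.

17

Distances from O: H:2, I:2, J:1, K:3, L:3, M:1, N:3, P:2.
Sum = 2 + 2 + 1 + 3 + 3 + 1 + 3 + 2 = 17.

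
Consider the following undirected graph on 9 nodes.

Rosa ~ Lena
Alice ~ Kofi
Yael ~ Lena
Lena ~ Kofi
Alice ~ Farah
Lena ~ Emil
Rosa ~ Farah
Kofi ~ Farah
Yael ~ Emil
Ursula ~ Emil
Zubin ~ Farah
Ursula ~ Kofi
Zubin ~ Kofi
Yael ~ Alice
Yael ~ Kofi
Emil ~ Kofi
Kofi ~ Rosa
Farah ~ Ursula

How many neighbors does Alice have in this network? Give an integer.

Alice is directly tied to Farah, Kofi, and Yael. That is 3 neighbors, so the degree of Alice is 3.

3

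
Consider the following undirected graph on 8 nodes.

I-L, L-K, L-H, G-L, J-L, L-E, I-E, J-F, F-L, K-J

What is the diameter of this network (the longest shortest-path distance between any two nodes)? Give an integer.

Eccentricity of each node (its greatest distance to any other): E:2, F:2, G:2, H:2, I:2, J:2, K:2, L:1.
The maximum eccentricity is 2, realized for instance by the pair E–H via E – L – H. So the diameter is 2.

2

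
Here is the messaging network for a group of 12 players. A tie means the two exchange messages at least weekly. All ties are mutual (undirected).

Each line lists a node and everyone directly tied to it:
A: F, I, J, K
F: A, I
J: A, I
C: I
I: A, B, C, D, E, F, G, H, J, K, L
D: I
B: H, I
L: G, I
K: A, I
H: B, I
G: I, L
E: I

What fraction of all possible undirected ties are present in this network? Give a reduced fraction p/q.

8/33

There are 16 edges and 12 nodes, so the maximum possible is C(12,2) = 66.
Density = 16/66 = 8/33.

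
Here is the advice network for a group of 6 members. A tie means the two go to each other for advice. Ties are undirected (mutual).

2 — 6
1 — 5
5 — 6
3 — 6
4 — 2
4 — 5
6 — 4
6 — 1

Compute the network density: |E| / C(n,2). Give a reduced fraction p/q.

8/15

There are 8 edges and 6 nodes, so the maximum possible is C(6,2) = 15.
Density = 8/15.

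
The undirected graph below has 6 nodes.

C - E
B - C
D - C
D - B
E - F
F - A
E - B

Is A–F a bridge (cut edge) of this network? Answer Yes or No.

Without the A–F edge there is no alternate route between A and F, so the network disconnects. It is a bridge.

Yes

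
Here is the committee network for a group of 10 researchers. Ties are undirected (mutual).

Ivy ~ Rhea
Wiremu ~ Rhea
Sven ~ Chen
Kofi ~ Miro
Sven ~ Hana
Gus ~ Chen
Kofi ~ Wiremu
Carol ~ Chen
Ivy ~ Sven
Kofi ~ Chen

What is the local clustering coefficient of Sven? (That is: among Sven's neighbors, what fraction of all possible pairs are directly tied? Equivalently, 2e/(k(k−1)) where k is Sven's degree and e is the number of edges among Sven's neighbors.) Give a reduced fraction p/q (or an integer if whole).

Sven's neighbors: Chen, Hana, and Ivy (k = 3).
Possible neighbor pairs: C(3,2) = 3. Edges among them: none → e = 0.
Clustering(Sven) = 0/3 = 0.

0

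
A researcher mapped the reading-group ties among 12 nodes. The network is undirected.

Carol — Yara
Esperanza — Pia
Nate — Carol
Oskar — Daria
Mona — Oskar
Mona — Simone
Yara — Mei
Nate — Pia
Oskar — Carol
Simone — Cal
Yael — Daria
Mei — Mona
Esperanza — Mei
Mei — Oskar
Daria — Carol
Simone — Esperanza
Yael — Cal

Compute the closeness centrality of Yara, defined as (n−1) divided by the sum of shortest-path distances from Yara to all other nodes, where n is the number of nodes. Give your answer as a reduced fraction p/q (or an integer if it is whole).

11/25

Distances from Yara: Cal:4, Carol:1, Daria:2, Esperanza:2, Mei:1, Mona:2, Nate:2, Oskar:2, Pia:3, Simone:3, Yael:3. Sum = 25.
n = 12, so closeness = 11/25.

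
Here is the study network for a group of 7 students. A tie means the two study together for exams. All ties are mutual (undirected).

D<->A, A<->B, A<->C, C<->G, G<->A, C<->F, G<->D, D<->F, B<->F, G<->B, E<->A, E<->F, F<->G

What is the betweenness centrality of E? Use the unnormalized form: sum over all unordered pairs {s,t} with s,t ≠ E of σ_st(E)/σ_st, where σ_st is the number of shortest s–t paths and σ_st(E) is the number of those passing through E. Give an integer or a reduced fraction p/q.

1/5

Pairs whose geodesics pass through E — F–A: 1/5.
All other pairs contribute 0.
Summing the contributions gives betweenness(E) = 1/5.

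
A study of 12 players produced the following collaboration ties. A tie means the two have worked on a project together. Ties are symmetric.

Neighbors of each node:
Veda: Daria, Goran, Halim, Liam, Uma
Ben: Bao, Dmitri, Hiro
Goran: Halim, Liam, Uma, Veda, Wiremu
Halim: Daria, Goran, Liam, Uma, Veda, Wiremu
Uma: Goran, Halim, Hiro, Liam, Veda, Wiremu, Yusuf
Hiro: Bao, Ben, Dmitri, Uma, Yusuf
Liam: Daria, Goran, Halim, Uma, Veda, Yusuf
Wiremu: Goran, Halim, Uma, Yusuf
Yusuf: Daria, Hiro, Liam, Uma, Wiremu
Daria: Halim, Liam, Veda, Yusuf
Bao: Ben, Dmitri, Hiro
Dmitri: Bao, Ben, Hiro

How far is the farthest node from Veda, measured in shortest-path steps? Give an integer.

3

Distances from Veda: Bao:3, Ben:3, Daria:1, Dmitri:3, Goran:1, Halim:1, Hiro:2, Liam:1, Uma:1, Wiremu:2, Yusuf:2.
The largest is 3 (to Ben, Bao, and Dmitri), so the eccentricity of Veda is 3.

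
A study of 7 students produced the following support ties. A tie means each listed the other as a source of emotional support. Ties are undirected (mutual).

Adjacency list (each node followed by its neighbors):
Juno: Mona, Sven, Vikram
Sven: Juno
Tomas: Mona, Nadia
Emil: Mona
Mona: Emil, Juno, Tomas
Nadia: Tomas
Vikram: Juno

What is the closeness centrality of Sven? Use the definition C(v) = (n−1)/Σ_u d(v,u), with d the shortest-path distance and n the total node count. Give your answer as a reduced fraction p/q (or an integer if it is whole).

2/5

Distances from Sven: Emil:3, Juno:1, Mona:2, Nadia:4, Tomas:3, Vikram:2. Sum = 15.
n = 7, so closeness = 6/15 = 2/5.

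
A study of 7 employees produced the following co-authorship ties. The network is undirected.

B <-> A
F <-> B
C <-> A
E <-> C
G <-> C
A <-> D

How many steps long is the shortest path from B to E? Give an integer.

3

One shortest route is B – A – C – E, which uses 3 edges, and at distance 2 from B we only reach {C, D}, which does not include E. So d(B,E) = 3.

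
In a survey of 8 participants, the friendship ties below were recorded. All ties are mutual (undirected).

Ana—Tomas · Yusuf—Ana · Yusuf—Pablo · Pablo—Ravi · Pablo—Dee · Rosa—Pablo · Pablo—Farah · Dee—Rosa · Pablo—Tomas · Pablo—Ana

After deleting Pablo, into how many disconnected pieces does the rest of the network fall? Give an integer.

Without Pablo, the remaining ties split the others into: {Dee, Rosa}; {Farah}; {Ravi}; {Ana, Tomas, Yusuf}.
That's 4 separate components.

4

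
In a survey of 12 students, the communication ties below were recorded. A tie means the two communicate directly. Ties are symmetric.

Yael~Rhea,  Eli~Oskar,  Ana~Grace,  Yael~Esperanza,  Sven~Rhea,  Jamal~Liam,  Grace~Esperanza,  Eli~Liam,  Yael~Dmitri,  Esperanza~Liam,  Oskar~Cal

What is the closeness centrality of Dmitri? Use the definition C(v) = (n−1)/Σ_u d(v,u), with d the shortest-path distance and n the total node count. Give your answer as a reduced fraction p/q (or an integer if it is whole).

11/37

Distances from Dmitri: Ana:4, Cal:6, Eli:4, Esperanza:2, Grace:3, Jamal:4, Liam:3, Oskar:5, Rhea:2, Sven:3, Yael:1. Sum = 37.
n = 12, so closeness = 11/37.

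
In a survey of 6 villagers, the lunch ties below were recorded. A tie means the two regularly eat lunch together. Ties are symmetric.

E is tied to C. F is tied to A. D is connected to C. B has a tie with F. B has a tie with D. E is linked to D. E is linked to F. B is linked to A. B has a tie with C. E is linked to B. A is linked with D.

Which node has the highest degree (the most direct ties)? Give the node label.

Degrees — A:3, B:5, C:3, D:4, E:4, F:3.
The maximum is 5, attained only by B.

B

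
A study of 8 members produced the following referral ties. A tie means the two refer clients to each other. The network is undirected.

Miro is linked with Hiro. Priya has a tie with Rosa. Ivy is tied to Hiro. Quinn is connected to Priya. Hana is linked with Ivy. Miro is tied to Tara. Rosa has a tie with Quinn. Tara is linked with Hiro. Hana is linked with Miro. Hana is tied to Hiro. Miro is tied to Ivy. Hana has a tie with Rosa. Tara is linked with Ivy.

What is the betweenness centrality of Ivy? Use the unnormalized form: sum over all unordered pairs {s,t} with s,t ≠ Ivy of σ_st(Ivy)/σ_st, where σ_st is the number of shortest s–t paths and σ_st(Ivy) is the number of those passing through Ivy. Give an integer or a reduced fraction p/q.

Pairs whose geodesics pass through Ivy — Priya–Tara: 1/3; Rosa–Tara: 1/3; Quinn–Tara: 1/3; Tara–Hana: 1/3.
All other pairs contribute 0.
Summing the contributions gives betweenness(Ivy) = 4/3.

4/3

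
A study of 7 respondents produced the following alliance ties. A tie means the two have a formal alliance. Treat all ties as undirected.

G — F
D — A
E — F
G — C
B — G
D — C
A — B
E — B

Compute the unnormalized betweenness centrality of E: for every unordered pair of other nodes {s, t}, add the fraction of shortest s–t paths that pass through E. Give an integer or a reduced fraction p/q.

Pairs whose geodesics pass through E — F–A: 1/2; F–B: 1/2.
All other pairs contribute 0.
Summing the contributions gives betweenness(E) = 1.

1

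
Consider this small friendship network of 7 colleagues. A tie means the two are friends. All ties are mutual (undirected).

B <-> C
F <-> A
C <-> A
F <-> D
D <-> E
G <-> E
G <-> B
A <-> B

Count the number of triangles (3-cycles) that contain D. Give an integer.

0

D's neighbors are E and F, but none of them are tied to each other, so no triangle contains D.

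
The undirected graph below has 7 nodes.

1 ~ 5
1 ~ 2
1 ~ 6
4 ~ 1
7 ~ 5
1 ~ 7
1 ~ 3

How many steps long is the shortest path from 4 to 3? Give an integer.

2

One shortest route is 4 – 1 – 3, which uses 2 edges, and 4 and 3 are not directly tied, so nothing shorter exists. So d(4,3) = 2.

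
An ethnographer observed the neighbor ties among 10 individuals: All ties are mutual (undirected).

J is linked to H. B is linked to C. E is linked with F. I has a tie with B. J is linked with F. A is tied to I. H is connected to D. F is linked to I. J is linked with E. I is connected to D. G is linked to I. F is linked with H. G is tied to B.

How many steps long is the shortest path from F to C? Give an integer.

3

One shortest route is F – I – B – C, which uses 3 edges, and at distance 2 from F we only reach {A, B, D, G}, which does not include C. So d(F,C) = 3.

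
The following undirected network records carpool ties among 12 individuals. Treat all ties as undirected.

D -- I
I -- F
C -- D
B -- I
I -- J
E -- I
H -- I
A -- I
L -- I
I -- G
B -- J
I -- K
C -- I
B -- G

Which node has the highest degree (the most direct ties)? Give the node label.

Degrees — A:1, B:3, C:2, D:2, E:1, F:1, G:2, H:1, I:11, J:2, K:1, L:1.
The maximum is 11, attained only by I.

I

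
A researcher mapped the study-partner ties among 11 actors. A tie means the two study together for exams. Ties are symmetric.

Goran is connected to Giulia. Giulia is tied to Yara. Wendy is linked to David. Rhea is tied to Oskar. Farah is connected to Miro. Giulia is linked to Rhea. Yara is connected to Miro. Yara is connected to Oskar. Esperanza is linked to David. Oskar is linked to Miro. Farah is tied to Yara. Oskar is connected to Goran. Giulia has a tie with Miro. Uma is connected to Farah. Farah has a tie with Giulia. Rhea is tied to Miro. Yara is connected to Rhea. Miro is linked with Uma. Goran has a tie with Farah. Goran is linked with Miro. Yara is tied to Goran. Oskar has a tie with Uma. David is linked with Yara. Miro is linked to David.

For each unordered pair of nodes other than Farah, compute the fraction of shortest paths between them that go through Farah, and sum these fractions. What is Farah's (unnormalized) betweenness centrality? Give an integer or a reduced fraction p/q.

Pairs whose geodesics pass through Farah — Goran–Uma: 1/3; Uma–Yara: 1/3; Uma–Giulia: 1/2.
All other pairs contribute 0.
Summing the contributions gives betweenness(Farah) = 7/6.

7/6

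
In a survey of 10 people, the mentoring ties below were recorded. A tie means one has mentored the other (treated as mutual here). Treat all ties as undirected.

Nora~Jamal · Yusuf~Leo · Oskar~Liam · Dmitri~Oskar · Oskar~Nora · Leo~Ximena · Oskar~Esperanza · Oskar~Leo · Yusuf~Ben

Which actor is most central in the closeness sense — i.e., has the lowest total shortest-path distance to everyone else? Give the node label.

Oskar

Farness (sum of distances to all others) for each node — Ben:30, Dmitri:22, Esperanza:22, Jamal:28, Leo:16, Liam:22, Nora:20, Oskar:14, Ximena:24, Yusuf:22.
The smallest farness is 14, for Oskar, so Oskar has the highest closeness.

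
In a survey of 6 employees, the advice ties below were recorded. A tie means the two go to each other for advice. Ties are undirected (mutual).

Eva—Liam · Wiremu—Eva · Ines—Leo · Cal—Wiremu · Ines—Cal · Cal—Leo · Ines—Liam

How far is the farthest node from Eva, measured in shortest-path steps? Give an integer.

3

Distances from Eva: Cal:2, Ines:2, Leo:3, Liam:1, Wiremu:1.
The largest is 3 (to Leo), so the eccentricity of Eva is 3.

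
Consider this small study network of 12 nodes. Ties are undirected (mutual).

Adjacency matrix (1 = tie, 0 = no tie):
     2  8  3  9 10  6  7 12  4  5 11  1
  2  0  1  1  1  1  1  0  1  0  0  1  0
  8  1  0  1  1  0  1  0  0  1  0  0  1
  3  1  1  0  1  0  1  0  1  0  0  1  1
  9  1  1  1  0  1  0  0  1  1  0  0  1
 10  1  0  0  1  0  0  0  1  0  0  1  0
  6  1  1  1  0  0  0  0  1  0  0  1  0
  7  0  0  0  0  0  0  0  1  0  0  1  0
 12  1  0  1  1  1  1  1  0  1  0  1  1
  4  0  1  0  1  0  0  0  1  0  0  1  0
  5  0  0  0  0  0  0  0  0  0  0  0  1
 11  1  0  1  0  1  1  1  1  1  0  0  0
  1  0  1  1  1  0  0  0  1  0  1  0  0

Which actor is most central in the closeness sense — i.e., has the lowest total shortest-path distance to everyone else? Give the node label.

Farness (sum of distances to all others) for each node — 1:17, 2:16, 3:15, 4:19, 5:27, 6:18, 7:22, 8:17, 9:15, 10:19, 11:16, 12:13.
The smallest farness is 13, for 12, so 12 has the highest closeness.

12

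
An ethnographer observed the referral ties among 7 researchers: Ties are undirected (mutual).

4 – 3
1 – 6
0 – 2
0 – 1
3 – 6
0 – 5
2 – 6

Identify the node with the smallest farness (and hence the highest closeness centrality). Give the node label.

Farness (sum of distances to all others) for each node — 0:12, 1:11, 2:11, 3:13, 4:18, 5:17, 6:10.
The smallest farness is 10, for 6, so 6 has the highest closeness.

6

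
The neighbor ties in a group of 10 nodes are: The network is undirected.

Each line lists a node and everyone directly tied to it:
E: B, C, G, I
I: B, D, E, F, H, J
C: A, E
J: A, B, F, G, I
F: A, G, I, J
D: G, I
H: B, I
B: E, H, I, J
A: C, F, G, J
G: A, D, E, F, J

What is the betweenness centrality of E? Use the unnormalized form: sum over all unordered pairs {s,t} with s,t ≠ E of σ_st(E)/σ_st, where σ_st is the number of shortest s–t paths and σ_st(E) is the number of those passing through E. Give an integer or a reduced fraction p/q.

21/4

Pairs whose geodesics pass through E — I–C: 1; I–G: 1/4; H–C: 2/2; H–G: 2/6; B–C: 1; B–G: 1/2; C–G: 1/2; C–D: 2/3.
All other pairs contribute 0.
Summing the contributions gives betweenness(E) = 21/4.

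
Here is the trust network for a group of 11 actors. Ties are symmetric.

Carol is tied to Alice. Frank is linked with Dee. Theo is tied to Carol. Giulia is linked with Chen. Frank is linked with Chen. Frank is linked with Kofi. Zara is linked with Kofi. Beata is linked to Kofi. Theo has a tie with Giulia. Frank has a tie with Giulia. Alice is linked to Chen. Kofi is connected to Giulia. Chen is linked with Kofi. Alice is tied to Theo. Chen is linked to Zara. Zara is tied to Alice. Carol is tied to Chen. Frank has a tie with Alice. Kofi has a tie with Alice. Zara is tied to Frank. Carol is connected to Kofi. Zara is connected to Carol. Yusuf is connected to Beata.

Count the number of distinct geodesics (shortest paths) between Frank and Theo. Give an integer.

2

The shortest distance is 2. The length-2 paths are: Frank–Giulia–Theo; Frank–Alice–Theo.
That gives 2 distinct shortest paths.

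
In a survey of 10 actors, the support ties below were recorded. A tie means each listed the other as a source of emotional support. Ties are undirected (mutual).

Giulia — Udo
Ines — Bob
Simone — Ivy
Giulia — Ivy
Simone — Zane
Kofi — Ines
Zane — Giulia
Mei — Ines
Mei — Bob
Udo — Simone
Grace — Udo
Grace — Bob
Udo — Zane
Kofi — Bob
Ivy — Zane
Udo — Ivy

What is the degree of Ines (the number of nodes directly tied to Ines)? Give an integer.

3

Ines is directly tied to Bob, Kofi, and Mei. That is 3 neighbors, so the degree of Ines is 3.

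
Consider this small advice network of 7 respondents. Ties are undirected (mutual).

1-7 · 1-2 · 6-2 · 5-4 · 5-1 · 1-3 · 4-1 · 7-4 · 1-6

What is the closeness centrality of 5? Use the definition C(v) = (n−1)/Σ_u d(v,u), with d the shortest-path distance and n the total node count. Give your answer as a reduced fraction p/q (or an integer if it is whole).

3/5

Distances from 5: 1:1, 2:2, 3:2, 4:1, 6:2, 7:2. Sum = 10.
n = 7, so closeness = 6/10 = 3/5.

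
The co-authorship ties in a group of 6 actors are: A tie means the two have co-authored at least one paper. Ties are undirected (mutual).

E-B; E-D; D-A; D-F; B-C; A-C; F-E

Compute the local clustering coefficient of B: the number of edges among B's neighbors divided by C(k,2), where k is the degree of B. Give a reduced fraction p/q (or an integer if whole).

0

B's neighbors: C and E (k = 2).
Possible neighbor pairs: C(2,2) = 1. Edges among them: none → e = 0.
Clustering(B) = 0/1.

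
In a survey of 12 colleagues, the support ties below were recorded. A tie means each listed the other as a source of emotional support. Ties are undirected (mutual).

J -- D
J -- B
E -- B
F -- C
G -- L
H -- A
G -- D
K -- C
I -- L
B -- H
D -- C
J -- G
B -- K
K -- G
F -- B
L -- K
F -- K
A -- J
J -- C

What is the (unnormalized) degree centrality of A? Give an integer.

2

A is directly tied to H and J. That is 2 neighbors, so the degree of A is 2.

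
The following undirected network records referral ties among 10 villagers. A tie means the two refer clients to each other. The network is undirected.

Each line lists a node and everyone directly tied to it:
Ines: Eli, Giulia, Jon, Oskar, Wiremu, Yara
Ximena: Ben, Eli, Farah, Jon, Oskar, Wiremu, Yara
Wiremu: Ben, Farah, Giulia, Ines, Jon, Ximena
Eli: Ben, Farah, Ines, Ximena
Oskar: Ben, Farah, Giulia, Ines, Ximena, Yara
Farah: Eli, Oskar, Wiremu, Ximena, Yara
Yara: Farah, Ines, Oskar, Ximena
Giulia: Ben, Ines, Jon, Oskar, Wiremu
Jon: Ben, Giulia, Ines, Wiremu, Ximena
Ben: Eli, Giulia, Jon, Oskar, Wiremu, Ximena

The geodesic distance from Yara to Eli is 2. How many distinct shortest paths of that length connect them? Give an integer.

3

The shortest distance is 2. The length-2 paths are: Yara–Farah–Eli; Yara–Ines–Eli; Yara–Ximena–Eli.
That gives 3 distinct shortest paths.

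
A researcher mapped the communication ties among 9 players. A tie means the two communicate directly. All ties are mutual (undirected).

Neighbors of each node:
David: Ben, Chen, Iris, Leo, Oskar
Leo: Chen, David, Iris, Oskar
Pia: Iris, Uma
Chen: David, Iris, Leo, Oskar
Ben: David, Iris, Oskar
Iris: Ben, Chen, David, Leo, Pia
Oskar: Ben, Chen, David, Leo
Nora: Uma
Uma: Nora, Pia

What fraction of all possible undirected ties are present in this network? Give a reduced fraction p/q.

5/12

There are 15 edges and 9 nodes, so the maximum possible is C(9,2) = 36.
Density = 15/36 = 5/12.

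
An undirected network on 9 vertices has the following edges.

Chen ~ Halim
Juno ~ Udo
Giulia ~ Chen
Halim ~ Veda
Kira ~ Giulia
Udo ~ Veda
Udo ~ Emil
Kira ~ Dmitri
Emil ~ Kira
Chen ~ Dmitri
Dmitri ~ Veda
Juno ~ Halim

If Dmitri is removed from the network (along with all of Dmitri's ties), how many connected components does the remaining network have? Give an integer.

Dmitri's neighbors (Chen, Kira, and Veda) remain reachable from one another through other ties, so the rest of the network stays in one piece.

1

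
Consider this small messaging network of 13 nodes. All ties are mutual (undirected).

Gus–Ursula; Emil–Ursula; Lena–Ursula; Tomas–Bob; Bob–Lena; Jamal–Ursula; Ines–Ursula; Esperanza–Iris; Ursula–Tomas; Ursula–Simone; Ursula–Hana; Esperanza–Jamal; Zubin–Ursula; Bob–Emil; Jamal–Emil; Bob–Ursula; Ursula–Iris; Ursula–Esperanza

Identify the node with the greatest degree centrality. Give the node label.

Degrees — Bob:4, Emil:3, Esperanza:3, Gus:1, Hana:1, Ines:1, Iris:2, Jamal:3, Lena:2, Simone:1, Tomas:2, Ursula:12, Zubin:1.
The maximum is 12, attained only by Ursula.

Ursula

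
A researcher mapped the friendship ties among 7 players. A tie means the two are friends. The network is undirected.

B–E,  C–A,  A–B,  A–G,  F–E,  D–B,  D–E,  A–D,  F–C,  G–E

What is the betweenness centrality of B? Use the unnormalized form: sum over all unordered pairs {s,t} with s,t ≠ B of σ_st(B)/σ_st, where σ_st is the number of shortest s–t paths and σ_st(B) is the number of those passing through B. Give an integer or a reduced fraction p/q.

1/3

Pairs whose geodesics pass through B — E–A: 1/3.
All other pairs contribute 0.
Summing the contributions gives betweenness(B) = 1/3.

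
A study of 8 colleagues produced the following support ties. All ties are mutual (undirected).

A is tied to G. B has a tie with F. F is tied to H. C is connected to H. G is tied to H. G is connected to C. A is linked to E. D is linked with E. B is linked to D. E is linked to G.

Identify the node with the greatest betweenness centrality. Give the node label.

G

Unnormalized betweenness of each node: A:0, B:2, C:0, D:3, E:5, F:3, G:7, H:5.
G has the largest value, 7, making it the main broker — the node through which the most shortest paths run.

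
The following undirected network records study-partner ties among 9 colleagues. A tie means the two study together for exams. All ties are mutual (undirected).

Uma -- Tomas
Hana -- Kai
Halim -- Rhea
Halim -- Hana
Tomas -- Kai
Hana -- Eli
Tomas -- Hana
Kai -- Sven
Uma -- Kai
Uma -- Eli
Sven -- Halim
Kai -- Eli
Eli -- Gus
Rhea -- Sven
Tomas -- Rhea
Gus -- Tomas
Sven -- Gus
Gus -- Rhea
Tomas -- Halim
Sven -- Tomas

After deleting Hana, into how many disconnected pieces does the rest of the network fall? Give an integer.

1

Hana's neighbors (Eli, Halim, Kai, and Tomas) remain reachable from one another through other ties, so the rest of the network stays in one piece.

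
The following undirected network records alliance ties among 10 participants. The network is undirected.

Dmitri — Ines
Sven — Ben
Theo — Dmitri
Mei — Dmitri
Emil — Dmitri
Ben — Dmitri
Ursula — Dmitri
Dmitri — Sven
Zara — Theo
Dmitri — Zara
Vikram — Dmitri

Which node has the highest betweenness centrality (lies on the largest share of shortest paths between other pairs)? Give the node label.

Dmitri

Unnormalized betweenness of each node: Ben:0, Dmitri:34, Emil:0, Ines:0, Mei:0, Sven:0, Theo:0, Ursula:0, Vikram:0, Zara:0.
Dmitri has the largest value, 34, making it the main broker — the node through which the most shortest paths run.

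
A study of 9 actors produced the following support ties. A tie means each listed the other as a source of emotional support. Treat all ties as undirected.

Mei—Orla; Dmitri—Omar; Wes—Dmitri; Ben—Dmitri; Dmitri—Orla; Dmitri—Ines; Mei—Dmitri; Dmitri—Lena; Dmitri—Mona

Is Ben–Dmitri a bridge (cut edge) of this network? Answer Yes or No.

Without the Ben–Dmitri edge there is no alternate route between Ben and Dmitri, so the network disconnects. It is a bridge.

Yes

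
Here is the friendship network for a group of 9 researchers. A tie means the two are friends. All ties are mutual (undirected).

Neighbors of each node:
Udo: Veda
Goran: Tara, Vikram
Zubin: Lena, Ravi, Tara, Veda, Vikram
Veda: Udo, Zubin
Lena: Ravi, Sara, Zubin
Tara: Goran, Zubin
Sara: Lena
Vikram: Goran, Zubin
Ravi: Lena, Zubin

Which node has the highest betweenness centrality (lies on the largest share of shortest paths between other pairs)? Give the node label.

Unnormalized betweenness of each node: Goran:1/2, Lena:7, Ravi:0, Sara:0, Tara:3, Udo:0, Veda:7, Vikram:3, Zubin:43/2.
Zubin has the largest value, 43/2, making it the main broker — the node through which the most shortest paths run.

Zubin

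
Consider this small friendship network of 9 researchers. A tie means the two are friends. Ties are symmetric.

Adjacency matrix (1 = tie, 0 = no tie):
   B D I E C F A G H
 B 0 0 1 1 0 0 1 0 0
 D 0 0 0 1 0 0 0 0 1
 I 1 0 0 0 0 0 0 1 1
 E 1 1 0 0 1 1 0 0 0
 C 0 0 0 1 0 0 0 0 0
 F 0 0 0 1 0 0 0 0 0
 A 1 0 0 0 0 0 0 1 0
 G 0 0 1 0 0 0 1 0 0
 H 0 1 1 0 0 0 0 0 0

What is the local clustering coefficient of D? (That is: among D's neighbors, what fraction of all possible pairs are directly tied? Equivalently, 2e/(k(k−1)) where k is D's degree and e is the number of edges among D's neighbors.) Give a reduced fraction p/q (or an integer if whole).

0

D's neighbors: E and H (k = 2).
Possible neighbor pairs: C(2,2) = 1. Edges among them: none → e = 0.
Clustering(D) = 0/1.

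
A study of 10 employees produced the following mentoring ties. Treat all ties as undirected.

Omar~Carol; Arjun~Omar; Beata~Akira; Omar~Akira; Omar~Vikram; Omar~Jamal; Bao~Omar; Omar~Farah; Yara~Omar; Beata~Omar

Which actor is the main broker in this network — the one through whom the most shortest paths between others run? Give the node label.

Unnormalized betweenness of each node: Akira:0, Arjun:0, Bao:0, Beata:0, Carol:0, Farah:0, Jamal:0, Omar:35, Vikram:0, Yara:0.
Omar has the largest value, 35, making it the main broker — the node through which the most shortest paths run.

Omar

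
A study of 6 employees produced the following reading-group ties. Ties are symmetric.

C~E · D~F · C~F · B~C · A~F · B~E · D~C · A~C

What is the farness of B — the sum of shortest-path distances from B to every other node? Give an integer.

8

Distances from B: A:2, C:1, D:2, E:1, F:2.
Sum = 2 + 1 + 2 + 1 + 2 = 8.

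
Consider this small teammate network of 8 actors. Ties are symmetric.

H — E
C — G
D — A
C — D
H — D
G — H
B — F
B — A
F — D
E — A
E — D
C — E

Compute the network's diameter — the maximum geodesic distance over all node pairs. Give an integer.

Eccentricity of each node (its greatest distance to any other): A:3, B:4, C:3, D:2, E:2, F:3, G:4, H:3.
The maximum eccentricity is 4, realized for instance by the pair B–G via B – A – E – C – G. So the diameter is 4.

4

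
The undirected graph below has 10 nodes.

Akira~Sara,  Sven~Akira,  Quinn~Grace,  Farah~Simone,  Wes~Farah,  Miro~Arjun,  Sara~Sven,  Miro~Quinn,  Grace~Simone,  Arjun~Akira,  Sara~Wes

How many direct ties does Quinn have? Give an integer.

2

Quinn is directly tied to Grace and Miro. That is 2 neighbors, so the degree of Quinn is 2.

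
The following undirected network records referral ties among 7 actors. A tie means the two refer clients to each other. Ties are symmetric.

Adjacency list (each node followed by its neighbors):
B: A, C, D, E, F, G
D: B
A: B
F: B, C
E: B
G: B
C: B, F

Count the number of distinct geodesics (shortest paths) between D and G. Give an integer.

The shortest distance is 2, and the only length-2 path is D–B–G. So there is exactly 1 shortest path.

1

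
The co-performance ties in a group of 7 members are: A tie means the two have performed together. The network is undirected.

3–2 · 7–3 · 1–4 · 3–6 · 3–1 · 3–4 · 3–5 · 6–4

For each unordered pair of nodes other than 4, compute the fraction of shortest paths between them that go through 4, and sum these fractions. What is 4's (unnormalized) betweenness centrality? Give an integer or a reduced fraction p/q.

1/2

Pairs whose geodesics pass through 4 — 6–1: 1/2.
All other pairs contribute 0.
Summing the contributions gives betweenness(4) = 1/2.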